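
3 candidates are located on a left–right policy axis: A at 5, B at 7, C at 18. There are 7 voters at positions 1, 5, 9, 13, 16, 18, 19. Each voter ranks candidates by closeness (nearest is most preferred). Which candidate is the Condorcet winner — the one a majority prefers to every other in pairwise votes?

C

With single-peaked preferences on a line, the Condorcet winner is the candidate closest to the median voter.
The median voter (position 13) is closest to C at 18.
Check: C vs B — voters closer to C: 4 of 7.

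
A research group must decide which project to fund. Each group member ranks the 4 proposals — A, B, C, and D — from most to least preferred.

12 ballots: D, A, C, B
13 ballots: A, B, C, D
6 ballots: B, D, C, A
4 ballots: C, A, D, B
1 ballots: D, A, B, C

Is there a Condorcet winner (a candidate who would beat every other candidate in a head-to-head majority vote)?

Head-to-head results (36 voters total):
A vs B: A wins 30–6.
A vs C: A wins 26–10.
A vs D: D wins 19–17.
B vs C: B wins 20–16.
B vs D: B wins 19–17.
C vs D: D wins 19–17.
No candidate beats all others: A beats B beats D beats A, a majority cycle.

No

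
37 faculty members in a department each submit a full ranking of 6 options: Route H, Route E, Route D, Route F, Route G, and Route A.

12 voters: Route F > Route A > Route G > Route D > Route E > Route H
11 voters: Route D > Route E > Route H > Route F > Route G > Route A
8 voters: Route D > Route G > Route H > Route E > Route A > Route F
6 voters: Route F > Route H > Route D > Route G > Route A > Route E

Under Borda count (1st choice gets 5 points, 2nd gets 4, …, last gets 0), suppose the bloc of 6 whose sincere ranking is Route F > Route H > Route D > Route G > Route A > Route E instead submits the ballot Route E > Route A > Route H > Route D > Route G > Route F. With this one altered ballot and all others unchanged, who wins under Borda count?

Borda totals with the altered ballot: Route H 75, Route E 102, Route D 131, Route F 82, Route G 85, Route A 80.
The winner is unchanged: still Route D.

Route D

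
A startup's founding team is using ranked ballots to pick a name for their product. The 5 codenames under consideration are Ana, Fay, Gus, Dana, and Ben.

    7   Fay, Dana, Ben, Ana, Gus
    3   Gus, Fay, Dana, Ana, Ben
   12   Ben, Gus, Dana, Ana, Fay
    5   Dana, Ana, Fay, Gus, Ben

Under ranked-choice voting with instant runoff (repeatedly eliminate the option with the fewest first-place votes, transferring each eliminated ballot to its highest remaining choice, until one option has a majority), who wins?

Round 1: Ben 12, Fay 7, Dana 5, Gus 3, Ana 0. Ana has the fewest and is eliminated.
Round 2: Ben 12, Fay 7, Dana 5, Gus 3. Gus has the fewest and is eliminated.
Round 3: Ben 12, Fay 10, Dana 5. Dana has the fewest and is eliminated.
Round 4: Fay 15, Ben 12. Fay has a majority.

Fay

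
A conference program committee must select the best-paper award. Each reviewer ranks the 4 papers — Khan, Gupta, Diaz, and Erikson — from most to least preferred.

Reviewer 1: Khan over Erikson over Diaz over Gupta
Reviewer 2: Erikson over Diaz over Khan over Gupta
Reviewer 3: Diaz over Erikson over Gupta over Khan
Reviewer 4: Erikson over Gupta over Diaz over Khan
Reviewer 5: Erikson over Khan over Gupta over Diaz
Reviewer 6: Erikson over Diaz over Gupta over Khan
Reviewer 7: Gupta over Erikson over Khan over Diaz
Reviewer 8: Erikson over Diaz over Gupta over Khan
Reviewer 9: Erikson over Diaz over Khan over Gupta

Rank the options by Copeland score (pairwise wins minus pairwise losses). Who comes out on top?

Pairwise results:
  Khan vs Gupta: Gupta wins 5–4.
  Khan vs Diaz: Diaz wins 6–3.
  Khan vs Erikson: Erikson wins 8–1.
  Gupta vs Diaz: Diaz wins 6–3.
  Gupta vs Erikson: Erikson wins 8–1.
  Diaz vs Erikson: Erikson wins 8–1.
Copeland scores (wins − losses):
  Khan: 0 − 3 = -3
  Gupta: 1 − 2 = -1
  Diaz: 2 − 1 = 1
  Erikson: 3 − 0 = 3
Erikson has the best Copeland score.

Erikson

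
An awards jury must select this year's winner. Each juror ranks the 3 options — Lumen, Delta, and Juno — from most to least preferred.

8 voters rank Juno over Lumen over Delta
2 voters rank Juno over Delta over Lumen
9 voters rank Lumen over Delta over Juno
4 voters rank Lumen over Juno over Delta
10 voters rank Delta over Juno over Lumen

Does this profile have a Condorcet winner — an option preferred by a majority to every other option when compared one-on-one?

No

Head-to-head results (33 voters total):
Lumen vs Delta: Lumen wins 21–12.
Lumen vs Juno: Juno wins 20–13.
Delta vs Juno: Delta wins 19–14.
No candidate beats all others: Lumen beats Delta beats Juno beats Lumen, a majority cycle.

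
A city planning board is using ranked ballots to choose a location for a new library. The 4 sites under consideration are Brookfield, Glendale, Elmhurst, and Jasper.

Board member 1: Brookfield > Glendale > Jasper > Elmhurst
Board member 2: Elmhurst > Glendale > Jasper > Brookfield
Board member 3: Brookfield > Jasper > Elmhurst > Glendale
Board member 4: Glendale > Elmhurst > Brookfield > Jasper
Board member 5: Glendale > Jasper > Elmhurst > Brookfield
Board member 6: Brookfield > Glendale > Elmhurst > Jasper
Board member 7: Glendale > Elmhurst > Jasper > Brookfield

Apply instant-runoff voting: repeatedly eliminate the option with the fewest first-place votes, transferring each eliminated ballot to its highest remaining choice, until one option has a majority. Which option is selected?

Round 1: Brookfield 3, Glendale 3, Elmhurst 1, Jasper 0. Jasper has the fewest and is eliminated.
Round 2: Brookfield 3, Glendale 3, Elmhurst 1. Elmhurst has the fewest and is eliminated.
Round 3: Glendale 4, Brookfield 3. Glendale has a majority.

Glendale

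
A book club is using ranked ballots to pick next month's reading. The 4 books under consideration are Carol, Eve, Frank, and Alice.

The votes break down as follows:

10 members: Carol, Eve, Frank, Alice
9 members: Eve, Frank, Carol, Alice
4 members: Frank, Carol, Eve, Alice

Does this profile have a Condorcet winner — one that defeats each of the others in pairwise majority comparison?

No

Head-to-head results (23 voters total):
Carol vs Eve: Carol wins 14–9.
Carol vs Frank: Frank wins 13–10.
Carol vs Alice: Carol wins 23–0.
Eve vs Frank: Eve wins 19–4.
Eve vs Alice: Eve wins 23–0.
Frank vs Alice: Frank wins 23–0.
No candidate beats all others: Carol beats Eve beats Frank beats Carol, a majority cycle.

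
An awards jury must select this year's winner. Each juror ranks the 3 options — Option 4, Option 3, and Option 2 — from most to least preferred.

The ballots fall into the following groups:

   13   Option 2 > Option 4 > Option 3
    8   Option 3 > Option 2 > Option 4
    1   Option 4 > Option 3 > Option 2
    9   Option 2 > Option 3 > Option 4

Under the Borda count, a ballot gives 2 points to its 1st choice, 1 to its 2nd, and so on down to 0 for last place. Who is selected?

Borda scores:
  Option 4: 13·1 + 8·0 + 2 + 9·0 = 15
  Option 3: 13·0 + 8·2 + 1 + 9·1 = 26
  Option 2: 13·2 + 8·1 + 0 + 9·2 = 52
Option 2 has the highest total.

Option 2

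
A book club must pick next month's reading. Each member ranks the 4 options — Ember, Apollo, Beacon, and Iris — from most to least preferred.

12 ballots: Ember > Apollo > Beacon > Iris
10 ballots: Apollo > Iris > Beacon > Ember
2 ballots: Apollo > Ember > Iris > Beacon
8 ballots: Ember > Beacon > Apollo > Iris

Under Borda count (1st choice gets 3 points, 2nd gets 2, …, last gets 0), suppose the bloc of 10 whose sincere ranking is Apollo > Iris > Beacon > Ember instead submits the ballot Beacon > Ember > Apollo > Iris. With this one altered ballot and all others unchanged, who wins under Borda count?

Ember

Borda totals with the altered ballot: Ember 84, Apollo 48, Beacon 58, Iris 2.
The switch changes the winner from Apollo to Ember.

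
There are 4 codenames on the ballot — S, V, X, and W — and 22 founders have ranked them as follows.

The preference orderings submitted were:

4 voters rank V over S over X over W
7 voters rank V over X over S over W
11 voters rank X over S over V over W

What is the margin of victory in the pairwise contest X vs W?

22

Ballots ranking X above W: 4+7+11 = 22.
Ballots ranking W above X: 0.
X wins 22–0, a margin of 22.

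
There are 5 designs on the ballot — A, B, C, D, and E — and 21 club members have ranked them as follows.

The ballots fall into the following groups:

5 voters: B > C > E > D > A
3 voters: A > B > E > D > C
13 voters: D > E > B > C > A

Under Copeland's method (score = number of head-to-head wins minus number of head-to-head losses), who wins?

D

Pairwise results:
  A vs B: B wins 18–3.
  A vs C: C wins 18–3.
  A vs D: D wins 18–3.
  A vs E: E wins 18–3.
  B vs C: B wins 21–0.
  B vs D: D wins 13–8.
  B vs E: E wins 13–8.
  C vs D: D wins 16–5.
  C vs E: E wins 16–5.
  D vs E: D wins 13–8.
Copeland scores (wins − losses):
  A: 0 − 4 = -4
  B: 2 − 2 = 0
  C: 1 − 3 = -2
  D: 4 − 0 = 4
  E: 3 − 1 = 2
D has the best Copeland score.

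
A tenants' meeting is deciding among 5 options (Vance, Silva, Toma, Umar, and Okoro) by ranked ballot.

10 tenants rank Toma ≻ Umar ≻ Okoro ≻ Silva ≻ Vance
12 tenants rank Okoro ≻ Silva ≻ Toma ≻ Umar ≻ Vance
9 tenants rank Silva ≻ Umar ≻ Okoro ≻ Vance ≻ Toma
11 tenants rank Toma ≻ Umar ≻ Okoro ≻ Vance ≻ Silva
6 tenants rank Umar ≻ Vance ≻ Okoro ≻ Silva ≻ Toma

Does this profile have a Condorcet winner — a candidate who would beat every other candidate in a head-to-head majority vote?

Head-to-head results (48 voters total):
Vance vs Silva: Silva wins 31–17.
Vance vs Toma: Toma wins 33–15.
Vance vs Umar: Umar wins 48–0.
Vance vs Okoro: Okoro wins 42–6.
Silva vs Toma: Silva wins 27–21.
Silva vs Umar: Umar wins 27–21.
Silva vs Okoro: Okoro wins 39–9.
Toma vs Umar: Toma wins 33–15.
Toma vs Okoro: Okoro wins 27–21.
Umar vs Okoro: Umar wins 36–12.
No candidate beats all others: Silva beats Toma beats Umar beats Silva, a majority cycle.

No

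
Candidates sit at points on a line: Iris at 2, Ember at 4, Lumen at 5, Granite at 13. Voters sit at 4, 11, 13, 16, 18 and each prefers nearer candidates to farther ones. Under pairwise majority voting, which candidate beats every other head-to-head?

With single-peaked preferences on a line, the Condorcet winner is the candidate closest to the median voter.
The median voter (position 13) is closest to Granite at 13.
Check: Granite vs Iris — voters closer to Granite: 4 of 5.

Granite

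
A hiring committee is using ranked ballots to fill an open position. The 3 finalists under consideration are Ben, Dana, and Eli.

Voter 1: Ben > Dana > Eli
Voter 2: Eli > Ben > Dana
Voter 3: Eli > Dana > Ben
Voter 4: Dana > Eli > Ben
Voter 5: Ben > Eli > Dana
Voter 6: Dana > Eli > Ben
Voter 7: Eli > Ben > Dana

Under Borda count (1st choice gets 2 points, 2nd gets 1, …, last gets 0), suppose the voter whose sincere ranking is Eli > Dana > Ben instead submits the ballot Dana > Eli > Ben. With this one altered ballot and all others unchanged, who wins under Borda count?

Eli

Borda totals with the altered ballot: Ben 6, Dana 7, Eli 8.
The winner is unchanged: still Eli.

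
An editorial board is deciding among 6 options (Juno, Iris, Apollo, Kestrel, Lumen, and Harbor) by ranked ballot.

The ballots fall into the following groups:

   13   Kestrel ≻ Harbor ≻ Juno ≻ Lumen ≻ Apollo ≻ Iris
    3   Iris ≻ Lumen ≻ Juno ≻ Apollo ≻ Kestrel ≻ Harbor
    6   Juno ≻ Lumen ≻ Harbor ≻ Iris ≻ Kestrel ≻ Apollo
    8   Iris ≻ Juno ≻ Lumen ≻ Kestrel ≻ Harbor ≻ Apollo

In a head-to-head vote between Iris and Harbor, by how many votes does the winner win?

8

Ballots ranking Iris above Harbor: 3+8 = 11.
Ballots ranking Harbor above Iris: 13+6 = 19.
Harbor wins 19–11, a margin of 8.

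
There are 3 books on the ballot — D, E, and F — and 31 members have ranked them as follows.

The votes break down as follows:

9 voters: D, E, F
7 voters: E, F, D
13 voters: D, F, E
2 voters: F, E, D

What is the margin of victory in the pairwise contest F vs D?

13

Ballots ranking F above D: 7+2 = 9.
Ballots ranking D above F: 9+13 = 22.
D wins 22–9, a margin of 13.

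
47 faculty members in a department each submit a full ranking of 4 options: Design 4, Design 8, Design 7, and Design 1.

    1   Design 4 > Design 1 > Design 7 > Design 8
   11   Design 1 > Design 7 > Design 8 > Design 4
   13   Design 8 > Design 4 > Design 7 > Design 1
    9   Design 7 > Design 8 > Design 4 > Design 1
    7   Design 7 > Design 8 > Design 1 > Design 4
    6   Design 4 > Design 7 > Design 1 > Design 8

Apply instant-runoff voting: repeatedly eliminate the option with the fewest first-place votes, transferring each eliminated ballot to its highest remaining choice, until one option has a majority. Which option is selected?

Design 7

Round 1: Design 7 16, Design 8 13, Design 1 11, Design 4 7. Design 4 has the fewest and is eliminated.
Round 2: Design 7 22, Design 8 13, Design 1 12. Design 1 has the fewest and is eliminated.
Round 3: Design 7 34, Design 8 13. Design 7 has a majority.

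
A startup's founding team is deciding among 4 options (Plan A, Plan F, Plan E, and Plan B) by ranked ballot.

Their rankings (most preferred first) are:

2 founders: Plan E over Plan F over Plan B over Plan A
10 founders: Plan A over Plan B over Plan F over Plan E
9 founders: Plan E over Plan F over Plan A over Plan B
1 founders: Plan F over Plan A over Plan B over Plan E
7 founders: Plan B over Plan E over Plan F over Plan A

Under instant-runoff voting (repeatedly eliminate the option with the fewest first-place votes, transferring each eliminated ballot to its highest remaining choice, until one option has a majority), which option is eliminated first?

Plan F

Round 1: Plan E 11, Plan A 10, Plan B 7, Plan F 1. Plan F has the fewest and is eliminated.
Round 2: Plan A 11, Plan E 11, Plan B 7. Plan B has the fewest and is eliminated.
Round 3: Plan E 18, Plan A 11. Plan E has a majority.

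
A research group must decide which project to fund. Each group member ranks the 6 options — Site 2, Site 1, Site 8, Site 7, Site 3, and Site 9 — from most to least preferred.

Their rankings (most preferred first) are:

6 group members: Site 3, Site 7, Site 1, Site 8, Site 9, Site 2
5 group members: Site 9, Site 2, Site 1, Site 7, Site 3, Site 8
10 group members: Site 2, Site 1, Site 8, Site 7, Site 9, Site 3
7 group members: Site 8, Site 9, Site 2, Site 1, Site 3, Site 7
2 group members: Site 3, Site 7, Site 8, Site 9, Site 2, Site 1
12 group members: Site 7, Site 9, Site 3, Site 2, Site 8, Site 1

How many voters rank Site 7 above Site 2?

Ballots ranking Site 7 above Site 2: 6+2+12 = 20.
Ballots ranking Site 2 above Site 7: 5+10+7 = 22.
So 20 of 42 voters prefer Site 7 to Site 2.

20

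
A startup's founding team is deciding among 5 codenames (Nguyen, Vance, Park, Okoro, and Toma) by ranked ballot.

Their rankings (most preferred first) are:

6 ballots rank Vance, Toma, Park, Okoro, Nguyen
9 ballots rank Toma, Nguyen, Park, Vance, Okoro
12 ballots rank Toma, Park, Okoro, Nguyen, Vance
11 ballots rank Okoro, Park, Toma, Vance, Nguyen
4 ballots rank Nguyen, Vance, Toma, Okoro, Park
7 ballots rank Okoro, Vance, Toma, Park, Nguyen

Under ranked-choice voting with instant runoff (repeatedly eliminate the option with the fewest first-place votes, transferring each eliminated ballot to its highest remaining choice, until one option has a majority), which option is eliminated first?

Round 1: Toma 21, Okoro 18, Vance 6, Nguyen 4, Park 0. Park has the fewest and is eliminated.
Round 2: Toma 21, Okoro 18, Vance 6, Nguyen 4. Nguyen has the fewest and is eliminated.
Round 3: Toma 21, Okoro 18, Vance 10. Vance has the fewest and is eliminated.
Round 4: Toma 31, Okoro 18. Toma has a majority.

Park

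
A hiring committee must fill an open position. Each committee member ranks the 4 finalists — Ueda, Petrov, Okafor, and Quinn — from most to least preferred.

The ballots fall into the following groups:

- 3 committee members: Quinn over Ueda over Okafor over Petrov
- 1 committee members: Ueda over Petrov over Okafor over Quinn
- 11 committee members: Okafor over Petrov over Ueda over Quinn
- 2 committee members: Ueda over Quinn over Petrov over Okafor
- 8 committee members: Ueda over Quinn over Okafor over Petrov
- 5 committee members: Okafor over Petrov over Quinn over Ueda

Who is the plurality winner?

Okafor

First-place vote totals:
  Ueda: 11
  Petrov: 0
  Okafor: 16
  Quinn: 3
Okafor has the most first-place votes.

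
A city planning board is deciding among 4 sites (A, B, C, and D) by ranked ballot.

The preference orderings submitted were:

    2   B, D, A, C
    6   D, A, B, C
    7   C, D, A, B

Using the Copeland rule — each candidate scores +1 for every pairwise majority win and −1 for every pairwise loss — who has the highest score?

D

Pairwise results:
  A vs B: A wins 13–2.
  A vs C: A wins 8–7.
  A vs D: D wins 15–0.
  B vs C: B wins 8–7.
  B vs D: D wins 13–2.
  C vs D: D wins 8–7.
Copeland scores (wins − losses):
  A: 2 − 1 = 1
  B: 1 − 2 = -1
  C: 0 − 3 = -3
  D: 3 − 0 = 3
D has the best Copeland score.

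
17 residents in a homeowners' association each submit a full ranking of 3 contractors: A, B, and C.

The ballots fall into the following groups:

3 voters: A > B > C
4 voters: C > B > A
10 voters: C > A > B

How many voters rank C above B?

14

Ballots ranking C above B: 4+10 = 14.
Ballots ranking B above C: 3.
So 14 of 17 voters prefer C to B.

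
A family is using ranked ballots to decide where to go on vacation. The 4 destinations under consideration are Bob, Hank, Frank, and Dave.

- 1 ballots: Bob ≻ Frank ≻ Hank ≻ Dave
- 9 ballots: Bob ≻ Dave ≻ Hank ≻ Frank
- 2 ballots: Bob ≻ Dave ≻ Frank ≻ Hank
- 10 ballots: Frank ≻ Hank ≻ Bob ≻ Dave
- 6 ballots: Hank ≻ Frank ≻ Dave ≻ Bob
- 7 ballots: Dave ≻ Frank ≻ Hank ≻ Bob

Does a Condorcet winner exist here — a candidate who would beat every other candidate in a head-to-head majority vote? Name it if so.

Head-to-head results (35 voters total):
Bob vs Hank: Hank wins 23–12.
Bob vs Frank: Frank wins 23–12.
Bob vs Dave: Bob wins 22–13.
Hank vs Frank: Frank wins 20–15.
Hank vs Dave: Dave wins 18–17.
Frank vs Dave: Dave wins 18–17.
No candidate beats all others: Bob beats Dave beats Hank beats Bob, a majority cycle.

No Condorcet winner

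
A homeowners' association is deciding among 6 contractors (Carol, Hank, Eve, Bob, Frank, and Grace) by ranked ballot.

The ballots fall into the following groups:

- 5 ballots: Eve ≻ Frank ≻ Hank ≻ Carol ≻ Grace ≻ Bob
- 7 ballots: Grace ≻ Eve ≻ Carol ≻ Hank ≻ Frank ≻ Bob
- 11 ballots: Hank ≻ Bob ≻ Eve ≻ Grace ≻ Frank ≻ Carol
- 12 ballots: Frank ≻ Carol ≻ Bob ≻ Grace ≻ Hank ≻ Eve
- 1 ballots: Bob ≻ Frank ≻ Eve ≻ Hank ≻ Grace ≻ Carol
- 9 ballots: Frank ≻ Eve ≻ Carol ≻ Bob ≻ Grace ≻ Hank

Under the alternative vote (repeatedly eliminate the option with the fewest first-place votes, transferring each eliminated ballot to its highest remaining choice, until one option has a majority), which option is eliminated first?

Round 1: Frank 21, Hank 11, Grace 7, Eve 5, Bob 1, Carol 0. Carol has the fewest and is eliminated.
Round 2: Frank 21, Hank 11, Grace 7, Eve 5, Bob 1. Bob has the fewest and is eliminated.
Round 3: Frank 22, Hank 11, Grace 7, Eve 5. Eve has the fewest and is eliminated.
Round 4: Frank 27, Hank 11, Grace 7. Frank has a majority.

Carol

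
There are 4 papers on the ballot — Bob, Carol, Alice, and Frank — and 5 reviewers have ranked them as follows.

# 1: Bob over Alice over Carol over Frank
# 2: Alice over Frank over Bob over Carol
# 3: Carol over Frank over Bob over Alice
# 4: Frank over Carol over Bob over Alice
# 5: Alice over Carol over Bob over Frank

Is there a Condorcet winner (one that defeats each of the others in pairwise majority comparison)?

Head-to-head results (5 voters total):
Bob vs Carol: Carol wins 3–2.
Bob vs Alice: Bob wins 3–2.
Bob vs Frank: Frank wins 3–2.
Carol vs Alice: Alice wins 3–2.
Carol vs Frank: Carol wins 3–2.
Alice vs Frank: Alice wins 3–2.
No candidate beats all others: Bob beats Alice beats Carol beats Bob, a majority cycle.

No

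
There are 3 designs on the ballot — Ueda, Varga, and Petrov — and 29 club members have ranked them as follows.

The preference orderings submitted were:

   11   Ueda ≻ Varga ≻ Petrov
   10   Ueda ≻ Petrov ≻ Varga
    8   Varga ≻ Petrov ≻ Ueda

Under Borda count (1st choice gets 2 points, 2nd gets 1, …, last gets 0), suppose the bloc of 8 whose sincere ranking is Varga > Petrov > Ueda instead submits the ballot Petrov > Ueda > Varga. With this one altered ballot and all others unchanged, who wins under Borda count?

Borda totals with the altered ballot: Ueda 50, Varga 11, Petrov 26.
The winner is unchanged: still Ueda.

Ueda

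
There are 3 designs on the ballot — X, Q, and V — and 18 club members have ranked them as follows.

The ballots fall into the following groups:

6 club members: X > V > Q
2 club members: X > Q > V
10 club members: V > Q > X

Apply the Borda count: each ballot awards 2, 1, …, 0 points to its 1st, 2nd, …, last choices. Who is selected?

V

Borda scores:
  X: 6·2 + 2·2 + 10·0 = 16
  Q: 6·0 + 2·1 + 10·1 = 12
  V: 6·1 + 2·0 + 10·2 = 26
V has the highest total.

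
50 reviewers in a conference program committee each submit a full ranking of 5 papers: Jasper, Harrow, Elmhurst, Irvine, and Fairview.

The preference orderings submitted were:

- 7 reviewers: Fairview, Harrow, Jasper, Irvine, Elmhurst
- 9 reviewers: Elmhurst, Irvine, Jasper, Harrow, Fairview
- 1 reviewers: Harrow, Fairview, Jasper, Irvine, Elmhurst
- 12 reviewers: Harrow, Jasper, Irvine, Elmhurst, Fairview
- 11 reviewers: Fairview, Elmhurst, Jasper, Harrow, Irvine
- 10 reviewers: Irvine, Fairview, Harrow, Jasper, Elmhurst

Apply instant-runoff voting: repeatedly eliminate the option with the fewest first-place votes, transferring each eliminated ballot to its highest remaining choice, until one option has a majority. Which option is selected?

Irvine

Round 1: Fairview 18, Harrow 13, Irvine 10, Elmhurst 9, Jasper 0. Jasper has the fewest and is eliminated.
Round 2: Fairview 18, Harrow 13, Irvine 10, Elmhurst 9. Elmhurst has the fewest and is eliminated.
Round 3: Irvine 19, Fairview 18, Harrow 13. Harrow has the fewest and is eliminated.
Round 4: Irvine 31, Fairview 19. Irvine has a majority.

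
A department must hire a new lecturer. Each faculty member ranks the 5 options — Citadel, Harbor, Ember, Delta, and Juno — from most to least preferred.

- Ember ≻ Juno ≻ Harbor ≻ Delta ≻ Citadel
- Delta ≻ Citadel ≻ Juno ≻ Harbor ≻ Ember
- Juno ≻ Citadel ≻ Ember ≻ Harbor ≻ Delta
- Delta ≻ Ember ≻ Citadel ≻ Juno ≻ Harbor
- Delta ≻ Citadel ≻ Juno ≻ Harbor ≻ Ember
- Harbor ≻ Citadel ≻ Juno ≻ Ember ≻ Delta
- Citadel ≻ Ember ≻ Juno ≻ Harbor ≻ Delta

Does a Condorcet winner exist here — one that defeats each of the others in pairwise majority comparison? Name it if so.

Head-to-head results (7 voters total):
Citadel vs Harbor: Citadel wins 5–2.
Citadel vs Ember: Citadel wins 5–2.
Citadel vs Delta: Delta wins 4–3.
Citadel vs Juno: Citadel wins 5–2.
Harbor vs Ember: Ember wins 4–3.
Harbor vs Delta: Harbor wins 4–3.
Harbor vs Juno: Juno wins 6–1.
Ember vs Delta: Ember wins 4–3.
Ember vs Juno: Juno wins 4–3.
Delta vs Juno: Juno wins 4–3.
No candidate beats all others: Citadel beats Harbor beats Delta beats Citadel, a majority cycle.

None — there is no Condorcet winner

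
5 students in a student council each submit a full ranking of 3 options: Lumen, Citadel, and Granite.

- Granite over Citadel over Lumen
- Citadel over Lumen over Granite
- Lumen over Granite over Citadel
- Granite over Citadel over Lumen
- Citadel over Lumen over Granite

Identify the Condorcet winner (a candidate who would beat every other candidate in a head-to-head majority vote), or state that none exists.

Head-to-head results (5 voters total):
Lumen vs Citadel: Citadel wins 4–1.
Lumen vs Granite: Lumen wins 3–2.
Citadel vs Granite: Granite wins 3–2.
No candidate beats all others: Lumen beats Granite beats Citadel beats Lumen, a majority cycle.

There is no Condorcet winner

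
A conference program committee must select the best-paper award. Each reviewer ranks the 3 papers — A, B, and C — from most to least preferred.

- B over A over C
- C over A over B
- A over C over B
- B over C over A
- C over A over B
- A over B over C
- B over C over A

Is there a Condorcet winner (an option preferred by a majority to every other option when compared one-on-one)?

Head-to-head results (7 voters total):
A vs B: A wins 4–3.
A vs C: C wins 4–3.
B vs C: B wins 4–3.
No candidate beats all others: A beats B beats C beats A, a majority cycle.

No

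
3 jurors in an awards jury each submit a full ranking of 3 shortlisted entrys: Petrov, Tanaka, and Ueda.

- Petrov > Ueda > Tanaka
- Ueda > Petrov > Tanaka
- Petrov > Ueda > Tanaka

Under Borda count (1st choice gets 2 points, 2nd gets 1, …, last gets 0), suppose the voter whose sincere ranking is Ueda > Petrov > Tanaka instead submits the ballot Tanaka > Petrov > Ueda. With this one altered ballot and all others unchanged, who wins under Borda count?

Borda totals with the altered ballot: Petrov 5, Tanaka 2, Ueda 2.
The winner is unchanged: still Petrov.

Petrov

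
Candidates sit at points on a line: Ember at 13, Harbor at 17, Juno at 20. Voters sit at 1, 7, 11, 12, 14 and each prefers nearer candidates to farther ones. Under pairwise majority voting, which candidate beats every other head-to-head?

With single-peaked preferences on a line, the Condorcet winner is the candidate closest to the median voter.
The median voter (position 11) is closest to Ember at 13.
Check: Ember vs Harbor — voters closer to Ember: 5 of 5.

Ember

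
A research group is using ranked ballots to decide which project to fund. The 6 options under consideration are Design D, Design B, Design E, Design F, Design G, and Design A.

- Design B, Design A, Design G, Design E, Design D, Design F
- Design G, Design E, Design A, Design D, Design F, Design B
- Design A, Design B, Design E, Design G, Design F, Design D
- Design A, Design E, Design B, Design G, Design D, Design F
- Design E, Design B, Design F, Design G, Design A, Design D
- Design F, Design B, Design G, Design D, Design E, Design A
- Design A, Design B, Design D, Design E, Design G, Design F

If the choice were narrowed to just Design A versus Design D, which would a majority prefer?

Ballots ranking Design A above Design D: 6.
Ballots ranking Design D above Design A: 1.
Design A wins the head-to-head, 6–1.

Design A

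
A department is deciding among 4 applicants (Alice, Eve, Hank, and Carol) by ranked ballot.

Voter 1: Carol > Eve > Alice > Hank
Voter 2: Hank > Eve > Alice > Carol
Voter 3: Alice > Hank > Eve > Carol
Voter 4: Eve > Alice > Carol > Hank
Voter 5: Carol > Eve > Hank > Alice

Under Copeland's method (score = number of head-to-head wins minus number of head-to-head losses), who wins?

Eve

Pairwise results:
  Alice vs Eve: Eve wins 4–1.
  Alice vs Hank: Alice wins 3–2.
  Alice vs Carol: Alice wins 3–2.
  Eve vs Hank: Eve wins 3–2.
  Eve vs Carol: Eve wins 3–2.
  Hank vs Carol: Carol wins 3–2.
Copeland scores (wins − losses):
  Alice: 2 − 1 = 1
  Eve: 3 − 0 = 3
  Hank: 0 − 3 = -3
  Carol: 1 − 2 = -1
Eve has the best Copeland score.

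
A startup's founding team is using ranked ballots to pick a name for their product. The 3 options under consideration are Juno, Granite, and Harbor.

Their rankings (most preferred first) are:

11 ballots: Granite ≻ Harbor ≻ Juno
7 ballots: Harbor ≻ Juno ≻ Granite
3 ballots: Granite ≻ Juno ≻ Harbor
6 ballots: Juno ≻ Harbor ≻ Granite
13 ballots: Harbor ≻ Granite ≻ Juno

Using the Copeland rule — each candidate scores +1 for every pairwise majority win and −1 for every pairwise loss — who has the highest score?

Harbor

Pairwise results:
  Juno vs Granite: Granite wins 27–13.
  Juno vs Harbor: Harbor wins 31–9.
  Granite vs Harbor: Harbor wins 26–14.
Copeland scores (wins − losses):
  Juno: 0 − 2 = -2
  Granite: 1 − 1 = 0
  Harbor: 2 − 0 = 2
Harbor has the best Copeland score.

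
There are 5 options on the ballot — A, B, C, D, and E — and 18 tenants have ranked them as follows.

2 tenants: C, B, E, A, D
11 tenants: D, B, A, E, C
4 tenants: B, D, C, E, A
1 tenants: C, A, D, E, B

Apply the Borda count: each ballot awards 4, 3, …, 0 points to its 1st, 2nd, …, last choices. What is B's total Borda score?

55

Borda scores:
  A: 2·1 + 11·2 + 4·0 + 3 = 27
  B: 2·3 + 11·3 + 4·4 + 0 = 55
  C: 2·4 + 11·0 + 4·2 + 4 = 20
  D: 2·0 + 11·4 + 4·3 + 2 = 58
  E: 2·2 + 11·1 + 4·1 + 1 = 20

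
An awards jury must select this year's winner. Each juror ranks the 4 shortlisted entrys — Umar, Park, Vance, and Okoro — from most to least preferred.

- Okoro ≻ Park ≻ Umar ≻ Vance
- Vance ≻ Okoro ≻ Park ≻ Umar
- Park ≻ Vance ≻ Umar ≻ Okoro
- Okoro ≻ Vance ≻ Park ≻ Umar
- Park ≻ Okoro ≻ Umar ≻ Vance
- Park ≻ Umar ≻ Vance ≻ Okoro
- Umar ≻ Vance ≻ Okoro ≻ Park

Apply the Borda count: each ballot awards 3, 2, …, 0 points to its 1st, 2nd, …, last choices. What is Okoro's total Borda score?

11

Borda scores:
  Umar: 1 + 0 + 1 + 0 + 1 + 2 + 3 = 8
  Park: 2 + 1 + 3 + 1 + 3 + 3 + 0 = 13
  Vance: 0 + 3 + 2 + 2 + 0 + 1 + 2 = 10
  Okoro: 3 + 2 + 0 + 3 + 2 + 0 + 1 = 11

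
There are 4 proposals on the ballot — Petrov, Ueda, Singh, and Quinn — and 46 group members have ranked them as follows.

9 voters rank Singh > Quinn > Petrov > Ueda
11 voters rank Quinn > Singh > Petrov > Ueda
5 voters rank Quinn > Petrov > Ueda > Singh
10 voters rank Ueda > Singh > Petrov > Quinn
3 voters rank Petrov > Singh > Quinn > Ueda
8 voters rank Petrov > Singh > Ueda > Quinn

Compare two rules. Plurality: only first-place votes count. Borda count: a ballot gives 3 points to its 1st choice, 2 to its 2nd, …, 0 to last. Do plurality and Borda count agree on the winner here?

Plurality first-place counts: Petrov 11, Ueda 10, Singh 9, Quinn 16 → Quinn.
Borda totals: Petrov 73, Ueda 43, Singh 91, Quinn 69 → Singh.
The two rules disagree: plurality picks Quinn, Borda picks Singh.

No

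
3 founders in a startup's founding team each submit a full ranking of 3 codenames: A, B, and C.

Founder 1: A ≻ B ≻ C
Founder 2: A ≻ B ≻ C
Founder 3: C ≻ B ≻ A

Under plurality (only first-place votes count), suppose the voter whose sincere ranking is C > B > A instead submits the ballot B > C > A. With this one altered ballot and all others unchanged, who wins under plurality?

First-place totals with the altered ballot: A 2, B 1, C 0.
The winner is unchanged: still A.

A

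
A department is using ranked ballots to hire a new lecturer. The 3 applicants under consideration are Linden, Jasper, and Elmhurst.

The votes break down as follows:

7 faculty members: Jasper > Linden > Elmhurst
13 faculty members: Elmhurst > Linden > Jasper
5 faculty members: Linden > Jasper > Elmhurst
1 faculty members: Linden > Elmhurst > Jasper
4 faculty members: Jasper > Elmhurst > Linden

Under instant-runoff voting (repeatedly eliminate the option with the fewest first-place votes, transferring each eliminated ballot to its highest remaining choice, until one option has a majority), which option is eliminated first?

Round 1: Elmhurst 13, Jasper 11, Linden 6. Linden has the fewest and is eliminated.
Round 2: Jasper 16, Elmhurst 14. Jasper has a majority.

Linden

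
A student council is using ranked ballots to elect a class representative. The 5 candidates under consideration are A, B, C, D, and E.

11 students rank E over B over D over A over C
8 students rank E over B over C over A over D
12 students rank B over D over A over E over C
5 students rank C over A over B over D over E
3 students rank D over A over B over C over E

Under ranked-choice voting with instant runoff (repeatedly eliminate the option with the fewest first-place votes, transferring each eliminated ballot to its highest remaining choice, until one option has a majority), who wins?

Round 1: E 19, B 12, C 5, D 3, A 0. A has the fewest and is eliminated.
Round 2: E 19, B 12, C 5, D 3. D has the fewest and is eliminated.
Round 3: E 19, B 15, C 5. C has the fewest and is eliminated.
Round 4: B 20, E 19. B has a majority.

B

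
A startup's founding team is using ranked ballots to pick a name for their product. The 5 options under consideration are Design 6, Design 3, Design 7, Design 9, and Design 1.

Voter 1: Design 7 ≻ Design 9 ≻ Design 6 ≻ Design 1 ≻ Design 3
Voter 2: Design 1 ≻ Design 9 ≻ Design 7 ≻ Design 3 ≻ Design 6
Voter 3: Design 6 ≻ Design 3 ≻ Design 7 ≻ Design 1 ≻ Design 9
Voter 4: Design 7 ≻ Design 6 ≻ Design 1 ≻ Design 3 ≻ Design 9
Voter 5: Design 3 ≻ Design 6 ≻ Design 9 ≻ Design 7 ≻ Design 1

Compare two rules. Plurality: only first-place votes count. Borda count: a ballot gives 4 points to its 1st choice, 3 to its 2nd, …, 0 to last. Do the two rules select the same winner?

Plurality first-place counts: Design 6 1, Design 3 1, Design 7 2, Design 9 0, Design 1 1 → Design 7.
Borda totals: Design 6 12, Design 3 9, Design 7 13, Design 9 8, Design 1 8 → Design 7.
The two rules agree on Design 7.

Yes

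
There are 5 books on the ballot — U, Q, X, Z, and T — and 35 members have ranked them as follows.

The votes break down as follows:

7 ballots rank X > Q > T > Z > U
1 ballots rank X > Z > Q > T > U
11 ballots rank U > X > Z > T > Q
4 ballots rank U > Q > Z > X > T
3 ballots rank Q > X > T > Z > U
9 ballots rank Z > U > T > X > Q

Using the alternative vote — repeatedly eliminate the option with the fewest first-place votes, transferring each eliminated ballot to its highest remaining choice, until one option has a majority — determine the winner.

Round 1: U 15, Z 9, X 8, Q 3, T 0. T has the fewest and is eliminated.
Round 2: U 15, Z 9, X 8, Q 3. Q has the fewest and is eliminated.
Round 3: U 15, X 11, Z 9. Z has the fewest and is eliminated.
Round 4: U 24, X 11. U has a majority.

U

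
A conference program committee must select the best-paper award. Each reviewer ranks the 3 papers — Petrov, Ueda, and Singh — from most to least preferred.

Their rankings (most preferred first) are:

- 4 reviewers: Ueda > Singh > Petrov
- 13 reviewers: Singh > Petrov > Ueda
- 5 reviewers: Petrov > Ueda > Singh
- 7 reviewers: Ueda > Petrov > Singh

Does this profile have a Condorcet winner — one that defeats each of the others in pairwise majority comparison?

No

Head-to-head results (29 voters total):
Petrov vs Ueda: Petrov wins 18–11.
Petrov vs Singh: Singh wins 17–12.
Ueda vs Singh: Ueda wins 16–13.
No candidate beats all others: Petrov beats Ueda beats Singh beats Petrov, a majority cycle.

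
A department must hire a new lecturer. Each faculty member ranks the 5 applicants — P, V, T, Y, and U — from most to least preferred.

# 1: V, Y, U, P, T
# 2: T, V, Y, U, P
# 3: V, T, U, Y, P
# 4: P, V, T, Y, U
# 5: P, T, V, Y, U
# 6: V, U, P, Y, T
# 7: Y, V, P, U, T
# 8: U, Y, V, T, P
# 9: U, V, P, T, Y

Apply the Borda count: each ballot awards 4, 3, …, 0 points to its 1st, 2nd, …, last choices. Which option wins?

V

Borda scores:
  P: 1 + 0 + 0 + 4 + 4 + 2 + 2 + 0 + 2 = 15
  V: 4 + 3 + 4 + 3 + 2 + 4 + 3 + 2 + 3 = 28
  T: 0 + 4 + 3 + 2 + 3 + 0 + 0 + 1 + 1 = 14
  Y: 3 + 2 + 1 + 1 + 1 + 1 + 4 + 3 + 0 = 16
  U: 2 + 1 + 2 + 0 + 0 + 3 + 1 + 4 + 4 = 17
V has the highest total.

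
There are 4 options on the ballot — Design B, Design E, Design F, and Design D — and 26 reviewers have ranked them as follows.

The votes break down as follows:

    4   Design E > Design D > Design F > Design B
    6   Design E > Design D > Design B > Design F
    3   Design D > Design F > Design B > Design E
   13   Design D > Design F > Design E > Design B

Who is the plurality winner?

First-place vote totals:
  Design B: 0
  Design E: 10
  Design F: 0
  Design D: 16
Design D has the most first-place votes.

Design D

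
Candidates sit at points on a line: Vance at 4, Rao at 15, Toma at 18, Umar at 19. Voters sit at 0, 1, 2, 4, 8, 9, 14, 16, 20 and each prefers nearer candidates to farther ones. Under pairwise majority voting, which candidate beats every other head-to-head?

With single-peaked preferences on a line, the Condorcet winner is the candidate closest to the median voter.
The median voter (position 8) is closest to Vance at 4.
Check: Vance vs Rao — voters closer to Vance: 6 of 9.

Vance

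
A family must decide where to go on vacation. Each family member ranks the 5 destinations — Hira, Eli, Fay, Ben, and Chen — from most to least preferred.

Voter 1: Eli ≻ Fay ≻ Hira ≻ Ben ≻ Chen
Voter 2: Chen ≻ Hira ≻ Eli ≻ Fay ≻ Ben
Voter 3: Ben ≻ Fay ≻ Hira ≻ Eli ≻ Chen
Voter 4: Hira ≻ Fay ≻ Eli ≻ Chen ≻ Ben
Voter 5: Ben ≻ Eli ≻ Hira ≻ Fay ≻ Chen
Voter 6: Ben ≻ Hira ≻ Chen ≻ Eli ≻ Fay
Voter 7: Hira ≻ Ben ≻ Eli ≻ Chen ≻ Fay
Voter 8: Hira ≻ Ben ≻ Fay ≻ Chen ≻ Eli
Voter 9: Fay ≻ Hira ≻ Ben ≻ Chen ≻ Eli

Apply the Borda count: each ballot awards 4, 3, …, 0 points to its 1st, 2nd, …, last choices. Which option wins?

Hira

Borda scores:
  Hira: 2 + 3 + 2 + 4 + 2 + 3 + 4 + 4 + 3 = 27
  Eli: 4 + 2 + 1 + 2 + 3 + 1 + 2 + 0 + 0 = 15
  Fay: 3 + 1 + 3 + 3 + 1 + 0 + 0 + 2 + 4 = 17
  Ben: 1 + 0 + 4 + 0 + 4 + 4 + 3 + 3 + 2 = 21
  Chen: 0 + 4 + 0 + 1 + 0 + 2 + 1 + 1 + 1 = 10
Hira has the highest total.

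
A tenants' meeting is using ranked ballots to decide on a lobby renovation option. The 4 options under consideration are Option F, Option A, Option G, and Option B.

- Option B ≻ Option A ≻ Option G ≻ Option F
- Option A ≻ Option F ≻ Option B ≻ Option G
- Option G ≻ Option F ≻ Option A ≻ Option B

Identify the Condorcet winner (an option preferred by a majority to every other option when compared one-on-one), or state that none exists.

Head-to-head results (3 voters total):
Option F vs Option A: Option A wins 2–1.
Option F vs Option G: Option G wins 2–1.
Option F vs Option B: Option F wins 2–1.
Option A vs Option G: Option A wins 2–1.
Option A vs Option B: Option A wins 2–1.
Option G vs Option B: Option B wins 2–1.
Option A beats each rival — Option F (2–1), Option G (2–1), Option B (2–1) — so Option A is the Condorcet winner.

Option A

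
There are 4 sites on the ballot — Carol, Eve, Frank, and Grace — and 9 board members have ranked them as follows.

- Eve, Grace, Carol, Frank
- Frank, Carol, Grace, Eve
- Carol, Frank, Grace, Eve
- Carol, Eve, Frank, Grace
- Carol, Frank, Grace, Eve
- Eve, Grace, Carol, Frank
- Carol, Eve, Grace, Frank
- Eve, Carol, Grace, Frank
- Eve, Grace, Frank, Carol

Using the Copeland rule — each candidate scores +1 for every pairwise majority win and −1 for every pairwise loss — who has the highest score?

Pairwise results:
  Carol vs Eve: Carol wins 5–4.
  Carol vs Frank: Carol wins 7–2.
  Carol vs Grace: Carol wins 6–3.
  Eve vs Frank: Eve wins 6–3.
  Eve vs Grace: Eve wins 6–3.
  Frank vs Grace: Grace wins 5–4.
Copeland scores (wins − losses):
  Carol: 3 − 0 = 3
  Eve: 2 − 1 = 1
  Frank: 0 − 3 = -3
  Grace: 1 − 2 = -1
Carol has the best Copeland score.

Carol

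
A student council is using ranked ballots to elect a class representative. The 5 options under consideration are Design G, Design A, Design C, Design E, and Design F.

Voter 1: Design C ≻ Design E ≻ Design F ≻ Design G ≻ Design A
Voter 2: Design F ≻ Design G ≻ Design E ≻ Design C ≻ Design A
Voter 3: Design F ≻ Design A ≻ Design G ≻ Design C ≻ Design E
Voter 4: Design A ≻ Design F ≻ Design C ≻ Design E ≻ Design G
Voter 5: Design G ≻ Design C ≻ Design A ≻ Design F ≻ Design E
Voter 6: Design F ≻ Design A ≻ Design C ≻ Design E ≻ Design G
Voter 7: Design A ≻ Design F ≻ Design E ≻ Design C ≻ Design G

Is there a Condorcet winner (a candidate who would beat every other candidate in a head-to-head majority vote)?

Head-to-head results (7 voters total):
Design G vs Design A: Design A wins 4–3.
Design G vs Design C: Design C wins 4–3.
Design G vs Design E: Design E wins 4–3.
Design G vs Design F: Design F wins 6–1.
Design A vs Design C: Design A wins 4–3.
Design A vs Design E: Design A wins 5–2.
Design A vs Design F: Design F wins 4–3.
Design C vs Design E: Design C wins 5–2.
Design C vs Design F: Design F wins 5–2.
Design E vs Design F: Design F wins 6–1.
Design F beats each rival — Design G (6–1), Design A (4–3), Design C (5–2), Design E (6–1) — so Design F is the Condorcet winner.

Yes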